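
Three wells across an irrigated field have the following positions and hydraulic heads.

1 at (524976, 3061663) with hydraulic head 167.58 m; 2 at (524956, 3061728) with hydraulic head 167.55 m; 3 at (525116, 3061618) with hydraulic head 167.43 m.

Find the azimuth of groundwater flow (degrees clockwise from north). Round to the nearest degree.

057°

With h = a·x + b·y + c and 1 as origin, the differences give:
  (-20)·a + 65·b = -0.03
  140·a + (-45)·b = -0.15
Eliminate b (×(-45) and ×65, subtract): -8200·a = 11.100 → a = ∂h/∂x = -0.001354
Back-substitute: b = ∂h/∂y = -0.0008780.
Flow direction (−∇h) has components (+0.001354 E, +0.0008780 N).
Azimuth = atan2(E, N) = atan2(+0.001354, +0.0008780) = 57.0° ≈ 057°.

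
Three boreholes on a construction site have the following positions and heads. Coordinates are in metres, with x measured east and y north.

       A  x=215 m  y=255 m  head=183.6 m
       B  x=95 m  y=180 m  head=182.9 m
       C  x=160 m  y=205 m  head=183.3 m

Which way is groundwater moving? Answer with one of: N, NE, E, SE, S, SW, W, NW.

W

Differences from A: to B (Δx, Δy, Δh) = (-120, -75, -0.7); to C = (-55, -50, -0.3).
Determinant of the coordinate differences = (-120)·(-50) − (-55)·(-75) = 1875.
∂h/∂x = [(-0.7)·(-50) − (-0.3)·(-75)] / 1875 = +0.006667
∂h/∂y = [(-120)·(-0.3) − (-55)·(-0.7)] / 1875 = -0.001333
Flow = −∇h = (-0.006667 east, +0.001333 north), which points west.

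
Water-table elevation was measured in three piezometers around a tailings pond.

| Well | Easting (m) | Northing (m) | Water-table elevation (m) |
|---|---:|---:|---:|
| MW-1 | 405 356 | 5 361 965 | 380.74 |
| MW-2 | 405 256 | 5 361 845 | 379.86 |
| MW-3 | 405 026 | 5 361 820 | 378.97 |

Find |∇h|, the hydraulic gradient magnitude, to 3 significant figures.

Differences from MW-1: to MW-2 (Δx, Δy, Δh) = (-100, -120, -0.88); to MW-3 = (-330, -145, -1.77).
Solve a·Δx + b·Δy = Δh: det = (-100)·(-145) − (-330)·(-120) = -25100.
∂h/∂x = [(-0.88)·(-145) − (-1.77)·(-120)] / -25100 = +0.003378
∂h/∂y = [(-100)·(-1.77) − (-330)·(-0.88)] / -25100 = +0.004518
|∇h| = √(0.003378² + 0.004518²) = 0.005641

0.00564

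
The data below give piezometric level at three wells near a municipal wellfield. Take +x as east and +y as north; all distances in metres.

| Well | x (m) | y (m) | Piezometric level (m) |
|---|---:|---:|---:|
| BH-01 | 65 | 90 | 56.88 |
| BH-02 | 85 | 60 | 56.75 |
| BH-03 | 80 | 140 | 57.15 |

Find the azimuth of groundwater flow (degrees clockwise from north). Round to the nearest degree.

192°

Differences from BH-01: to BH-02 (Δx, Δy, Δh) = (20, -30, -0.13); to BH-03 = (15, 50, +0.27).
Determinant of the coordinate differences = 20·50 − 15·(-30) = 1450.
∂h/∂x = [(-0.13)·50 − (+0.27)·(-30)] / 1450 = +0.001103
∂h/∂y = [20·(+0.27) − 15·(-0.13)] / 1450 = +0.005069
Flow direction (−∇h) has components (-0.001103 E, -0.005069 N).
Azimuth = atan2(E, N) = atan2(-0.001103, -0.005069) = 192.3° ≈ 192°.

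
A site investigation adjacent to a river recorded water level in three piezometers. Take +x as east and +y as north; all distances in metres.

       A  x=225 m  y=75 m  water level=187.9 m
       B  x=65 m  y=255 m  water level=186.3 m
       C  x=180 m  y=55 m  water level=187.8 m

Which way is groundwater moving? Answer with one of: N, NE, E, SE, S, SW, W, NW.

With h = a·x + b·y + c and A as origin, the differences give:
  (-160)·a + 180·b = -1.6
  (-45)·a + (-20)·b = -0.1
Eliminate b (×(-20) and ×180, subtract): 11300·a = 50.00 → a = ∂h/∂x = +0.004425
Back-substitute: b = ∂h/∂y = -0.004956.
Flow = −∇h = (-0.004425 east, +0.004956 north), which points northwest.

NW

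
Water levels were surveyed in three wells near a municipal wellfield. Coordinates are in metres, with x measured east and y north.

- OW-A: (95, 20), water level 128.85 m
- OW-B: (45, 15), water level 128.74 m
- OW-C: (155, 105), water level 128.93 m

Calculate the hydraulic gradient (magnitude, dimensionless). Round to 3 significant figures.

With h = a·x + b·y + c and OW-A as origin, the differences give:
  (-50)·a + (-5)·b = -0.11
  60·a + 85·b = +0.08
Eliminate b (×85 and ×(-5), subtract): -3950·a = -8.950 → a = ∂h/∂x = +0.002266
Back-substitute: b = ∂h/∂y = -0.0006582.
|∇h| = √(0.002266² + -0.0006582²) = 0.00236

0.00236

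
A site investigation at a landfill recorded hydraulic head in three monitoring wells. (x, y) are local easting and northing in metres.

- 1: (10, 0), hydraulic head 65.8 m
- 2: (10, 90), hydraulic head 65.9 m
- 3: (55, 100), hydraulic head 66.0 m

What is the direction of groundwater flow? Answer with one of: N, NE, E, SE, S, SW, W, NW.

Three-point gradient (reference 1): Δ to 2 = (0, 90, +0.1), Δ to 3 = (45, 100, +0.2).
∂h/∂x = +0.001975, ∂h/∂y = +0.001111 (det = -4050).
Flow = −∇h = (-0.001975 east, -0.001111 north), which points southwest.

SW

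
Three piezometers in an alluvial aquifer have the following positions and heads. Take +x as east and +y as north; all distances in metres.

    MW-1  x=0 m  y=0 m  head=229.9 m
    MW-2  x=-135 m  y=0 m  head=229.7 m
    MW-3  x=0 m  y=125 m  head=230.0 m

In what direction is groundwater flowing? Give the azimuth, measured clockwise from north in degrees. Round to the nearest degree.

∂h/∂x = (229.7 − 229.9) / (-135 − 0) = +0.001481
∂h/∂y = (230.0 − 229.9) / (125 − 0) = +0.0008000
Flow direction (−∇h) has components (-0.001481 E, -0.0008000 N).
Azimuth = atan2(E, N) = atan2(-0.001481, -0.0008000) = 241.6° ≈ 242°.

242°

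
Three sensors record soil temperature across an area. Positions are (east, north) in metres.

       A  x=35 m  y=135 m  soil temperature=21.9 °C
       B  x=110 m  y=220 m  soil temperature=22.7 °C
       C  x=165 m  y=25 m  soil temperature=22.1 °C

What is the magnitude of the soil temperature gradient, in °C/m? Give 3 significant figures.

Three-point gradient (reference A): Δ to B = (75, 85, +0.8), Δ to C = (130, -110, +0.2).
∂T/∂x = +0.005440, ∂T/∂y = +0.004611 (det = -19300).
|∇f| = √(0.005440² + 0.004611²) = 0.007131 °C/m

0.00713 °C/m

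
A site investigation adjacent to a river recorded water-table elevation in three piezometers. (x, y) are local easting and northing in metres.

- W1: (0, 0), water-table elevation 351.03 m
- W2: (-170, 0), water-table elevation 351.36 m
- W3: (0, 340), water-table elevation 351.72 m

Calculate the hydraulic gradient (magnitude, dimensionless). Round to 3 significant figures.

∂h/∂x = (351.36 − 351.03) / (-170 − 0) = -0.001941
∂h/∂y = (351.72 − 351.03) / (340 − 0) = +0.002029
|∇h| = √(-0.001941² + 0.002029²) = 0.002808

0.00281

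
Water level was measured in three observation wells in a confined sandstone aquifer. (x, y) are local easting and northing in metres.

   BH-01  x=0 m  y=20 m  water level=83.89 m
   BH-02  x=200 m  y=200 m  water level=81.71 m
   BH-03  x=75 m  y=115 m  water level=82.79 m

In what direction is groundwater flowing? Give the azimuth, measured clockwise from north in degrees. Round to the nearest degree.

With h = a·x + b·y + c and BH-01 as origin, the differences give:
  200·a + 180·b = -2.18
  75·a + 95·b = -1.10
Eliminate b (×95 and ×180, subtract): 5500·a = -9.100 → a = ∂h/∂x = -0.001655
Back-substitute: b = ∂h/∂y = -0.01027.
Flow direction (−∇h) has components (+0.001655 E, +0.01027 N).
Azimuth = atan2(E, N) = atan2(+0.001655, +0.01027) = 9.1° ≈ 009°.

009°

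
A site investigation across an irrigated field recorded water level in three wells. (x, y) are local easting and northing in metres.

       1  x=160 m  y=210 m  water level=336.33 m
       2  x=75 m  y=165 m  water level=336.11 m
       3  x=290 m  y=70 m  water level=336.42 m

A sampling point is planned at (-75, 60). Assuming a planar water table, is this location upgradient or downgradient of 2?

With h = a·x + b·y + c and 1 as origin, the differences give:
  (-85)·a + (-45)·b = -0.22
  130·a + (-140)·b = +0.09
Eliminate b (×(-140) and ×(-45), subtract): 17750·a = 34.850 → a = ∂h/∂x = +0.001963
Back-substitute: b = ∂h/∂y = +0.001180.
Head at (-75, 60) = 336.33 + (+0.001963)·(-235) + (+0.001180)·(-150) = 335.69 m.
That is lower than the 336.11 m at 2, so the point is downgradient.

downgradient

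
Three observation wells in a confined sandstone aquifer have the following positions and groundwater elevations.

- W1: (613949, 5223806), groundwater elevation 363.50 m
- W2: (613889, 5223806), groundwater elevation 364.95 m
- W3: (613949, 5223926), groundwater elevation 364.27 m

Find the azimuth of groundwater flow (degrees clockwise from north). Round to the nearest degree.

∂h/∂x = (364.95 − 363.50) / (613889 − 613949) = -0.02417
∂h/∂y = (364.27 − 363.50) / (5223926 − 5223806) = +0.006417
Flow direction (−∇h) has components (+0.02417 E, -0.006417 N).
Azimuth = atan2(E, N) = atan2(+0.02417, -0.006417) = 104.9° ≈ 105°.

105°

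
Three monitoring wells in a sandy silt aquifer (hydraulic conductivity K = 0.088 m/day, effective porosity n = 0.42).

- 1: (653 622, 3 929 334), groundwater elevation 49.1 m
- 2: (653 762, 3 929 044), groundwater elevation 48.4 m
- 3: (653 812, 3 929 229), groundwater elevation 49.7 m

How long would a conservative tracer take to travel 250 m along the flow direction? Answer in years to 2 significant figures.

400 years

Differences from 1: to 2 (Δx, Δy, Δh) = (140, -290, -0.7); to 3 = (190, -105, +0.6).
Solve a·Δx + b·Δy = Δh: det = 140·(-105) − 190·(-290) = 40400.
∂h/∂x = [(-0.7)·(-105) − (+0.6)·(-290)] / 40400 = +0.006126
∂h/∂y = [140·(+0.6) − 190·(-0.7)] / 40400 = +0.005371
|∇h| = √(0.006126² + 0.005371²) = 0.008147
Seepage velocity v = K·i/n = 0.088 × 0.008147 / 0.42 = 0.001707 m/day.
t = 250 / 0.001707 = 1.465e+05 days = 401 years.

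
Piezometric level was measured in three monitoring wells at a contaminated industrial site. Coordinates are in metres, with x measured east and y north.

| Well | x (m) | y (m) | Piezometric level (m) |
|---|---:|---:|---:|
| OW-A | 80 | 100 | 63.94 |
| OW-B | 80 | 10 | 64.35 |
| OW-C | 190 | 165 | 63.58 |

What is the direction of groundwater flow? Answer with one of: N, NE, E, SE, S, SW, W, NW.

With h = a·x + b·y + c and OW-A as origin, the differences give:
  0·a + (-90)·b = +0.41
  110·a + 65·b = -0.36
Eliminate b (×65 and ×(-90), subtract): 9900·a = -5.750 → a = ∂h/∂x = -0.0005808
Back-substitute: b = ∂h/∂y = -0.004556.
Flow = −∇h = (+0.0005808 east, +0.004556 north), which points north.

N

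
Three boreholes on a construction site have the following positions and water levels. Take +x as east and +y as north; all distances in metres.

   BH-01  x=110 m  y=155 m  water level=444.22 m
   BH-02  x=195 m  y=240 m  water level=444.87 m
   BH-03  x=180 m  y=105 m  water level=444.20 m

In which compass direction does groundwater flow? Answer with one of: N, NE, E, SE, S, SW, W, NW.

SW

Differences from BH-01: to BH-02 (Δx, Δy, Δh) = (85, 85, +0.65); to BH-03 = (70, -50, -0.02).
Solve a·Δx + b·Δy = Δh: det = 85·(-50) − 70·85 = -10200.
∂h/∂x = [(+0.65)·(-50) − (-0.02)·85] / -10200 = +0.003020
∂h/∂y = [85·(-0.02) − 70·(+0.65)] / -10200 = +0.004627
Flow = −∇h = (-0.003020 east, -0.004627 north), which points southwest.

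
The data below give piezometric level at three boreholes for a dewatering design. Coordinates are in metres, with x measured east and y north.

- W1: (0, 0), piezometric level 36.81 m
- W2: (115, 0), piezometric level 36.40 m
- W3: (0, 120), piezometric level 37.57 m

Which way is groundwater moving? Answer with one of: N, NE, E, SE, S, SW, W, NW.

∂h/∂x = (36.40 − 36.81) / (115 − 0) = -0.003565
∂h/∂y = (37.57 − 36.81) / (120 − 0) = +0.006333
Flow = −∇h = (+0.003565 east, -0.006333 north), which points southeast.

SE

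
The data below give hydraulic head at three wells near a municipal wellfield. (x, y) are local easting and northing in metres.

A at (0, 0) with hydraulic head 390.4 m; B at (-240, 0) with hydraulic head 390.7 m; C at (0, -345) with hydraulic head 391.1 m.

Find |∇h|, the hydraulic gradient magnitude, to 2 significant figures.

∂h/∂x = (390.7 − 390.4) / (-240 − 0) = -0.001250
∂h/∂y = (391.1 − 390.4) / (-345 − 0) = -0.002029
|∇h| = √(-0.001250² + -0.002029²) = 0.002383

0.0024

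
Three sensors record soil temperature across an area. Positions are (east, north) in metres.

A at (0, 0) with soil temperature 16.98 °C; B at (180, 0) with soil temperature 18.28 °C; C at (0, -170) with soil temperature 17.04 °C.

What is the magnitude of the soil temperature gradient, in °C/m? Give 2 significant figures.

∂T/∂x = (18.28 − 16.98) / (180 − 0) = +0.007222
∂T/∂y = (17.04 − 16.98) / (-170 − 0) = -0.0003529
|∇f| = √(0.007222² + -0.0003529²) = 0.007231 °C/m

0.0072 °C/m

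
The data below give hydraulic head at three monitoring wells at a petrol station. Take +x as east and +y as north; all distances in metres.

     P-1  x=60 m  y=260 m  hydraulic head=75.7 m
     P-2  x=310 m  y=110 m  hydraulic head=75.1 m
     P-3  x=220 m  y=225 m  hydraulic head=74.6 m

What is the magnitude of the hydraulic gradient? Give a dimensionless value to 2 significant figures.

Taking P-1 as reference: P-2−P-1 = (250, -150, -0.6); P-3−P-1 = (160, -35, -1.1).
Determinant of the coordinate differences = 250·(-35) − 160·(-150) = 15250.
∂h/∂x = [(-0.6)·(-35) − (-1.1)·(-150)] / 15250 = -0.009443
∂h/∂y = [250·(-1.1) − 160·(-0.6)] / 15250 = -0.01174
|∇h| = √(-0.009443² + -0.01174²) = 0.01507

0.015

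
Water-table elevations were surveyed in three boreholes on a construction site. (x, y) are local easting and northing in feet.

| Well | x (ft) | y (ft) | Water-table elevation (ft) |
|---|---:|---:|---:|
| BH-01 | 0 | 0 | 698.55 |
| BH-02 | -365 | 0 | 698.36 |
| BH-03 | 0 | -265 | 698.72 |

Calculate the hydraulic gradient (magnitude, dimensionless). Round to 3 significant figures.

∂h/∂x = (698.36 − 698.55) / (-365 − 0) = +0.0005205
∂h/∂y = (698.72 − 698.55) / (-265 − 0) = -0.0006415
|∇h| = √(0.0005205² + -0.0006415²) = 0.0008261

0.000826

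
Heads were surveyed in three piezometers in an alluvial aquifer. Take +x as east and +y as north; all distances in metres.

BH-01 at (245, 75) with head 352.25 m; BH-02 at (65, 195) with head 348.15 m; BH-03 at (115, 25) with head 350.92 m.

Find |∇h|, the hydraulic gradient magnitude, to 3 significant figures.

With h = a·x + b·y + c and BH-01 as origin, the differences give:
  (-180)·a + 120·b = -4.10
  (-130)·a + (-50)·b = -1.33
Eliminate b (×(-50) and ×120, subtract): 24600·a = 364.600 → a = ∂h/∂x = +0.01482
Back-substitute: b = ∂h/∂y = -0.01193.
|∇h| = √(0.01482² + -0.01193²) = 0.01903

0.0190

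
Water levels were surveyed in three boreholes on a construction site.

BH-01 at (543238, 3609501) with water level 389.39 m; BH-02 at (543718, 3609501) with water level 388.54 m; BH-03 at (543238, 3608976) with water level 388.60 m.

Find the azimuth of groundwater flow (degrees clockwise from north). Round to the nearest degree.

∂h/∂x = (388.54 − 389.39) / (543718 − 543238) = -0.001771
∂h/∂y = (388.60 − 389.39) / (3608976 − 3609501) = +0.001505
Flow direction (−∇h) has components (+0.001771 E, -0.001505 N).
Azimuth = atan2(E, N) = atan2(+0.001771, -0.001505) = 130.4° ≈ 130°.

130°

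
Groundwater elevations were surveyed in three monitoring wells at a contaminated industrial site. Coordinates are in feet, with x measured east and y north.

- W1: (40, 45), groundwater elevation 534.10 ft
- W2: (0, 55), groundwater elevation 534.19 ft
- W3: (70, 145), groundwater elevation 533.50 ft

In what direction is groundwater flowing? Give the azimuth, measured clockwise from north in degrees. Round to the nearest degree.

035°

Taking W1 as reference: W2−W1 = (-40, 10, +0.09); W3−W1 = (30, 100, -0.60).
Determinant of the coordinate differences = (-40)·100 − 30·10 = -4300.
∂h/∂x = [(+0.09)·100 − (-0.60)·10] / -4300 = -0.003488
∂h/∂y = [(-40)·(-0.60) − 30·(+0.09)] / -4300 = -0.004953
Flow direction (−∇h) has components (+0.003488 E, +0.004953 N).
Azimuth = atan2(E, N) = atan2(+0.003488, +0.004953) = 35.2° ≈ 035°.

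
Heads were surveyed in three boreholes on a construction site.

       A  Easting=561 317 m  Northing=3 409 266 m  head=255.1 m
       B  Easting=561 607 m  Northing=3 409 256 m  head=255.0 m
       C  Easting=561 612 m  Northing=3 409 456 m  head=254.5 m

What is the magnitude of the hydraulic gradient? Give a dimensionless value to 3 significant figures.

Three-point gradient (reference A): Δ to B = (290, -10, -0.1), Δ to C = (295, 190, -0.6).
∂h/∂x = -0.0004307, ∂h/∂y = -0.002489 (det = 58050).
|∇h| = √(-0.0004307² + -0.002489²) = 0.002526

0.00253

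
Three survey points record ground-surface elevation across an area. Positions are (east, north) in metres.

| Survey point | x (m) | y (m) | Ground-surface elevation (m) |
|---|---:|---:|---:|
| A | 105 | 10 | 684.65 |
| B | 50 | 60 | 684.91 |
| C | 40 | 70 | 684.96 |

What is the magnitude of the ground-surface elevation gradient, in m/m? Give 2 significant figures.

0.0036 m/m

Taking A as reference: B−A = (-55, 50, +0.26); C−A = (-65, 60, +0.31).
Determinant of the coordinate differences = (-55)·60 − (-65)·50 = -50.
∂z/∂x = [(+0.26)·60 − (+0.31)·50] / -50 = -0.002000
∂z/∂y = [(-55)·(+0.31) − (-65)·(+0.26)] / -50 = +0.003000
|∇f| = √(-0.002000² + 0.003000²) = 0.003606 m/m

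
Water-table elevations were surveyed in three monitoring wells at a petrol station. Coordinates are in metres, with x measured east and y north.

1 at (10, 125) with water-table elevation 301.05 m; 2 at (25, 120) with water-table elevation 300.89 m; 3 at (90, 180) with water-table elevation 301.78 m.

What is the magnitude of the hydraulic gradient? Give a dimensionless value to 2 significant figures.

0.020

Three-point gradient (reference 1): Δ to 2 = (15, -5, -0.16), Δ to 3 = (80, 55, +0.73).
∂h/∂x = -0.004204, ∂h/∂y = +0.01939 (det = 1225).
|∇h| = √(-0.004204² + 0.01939²) = 0.01984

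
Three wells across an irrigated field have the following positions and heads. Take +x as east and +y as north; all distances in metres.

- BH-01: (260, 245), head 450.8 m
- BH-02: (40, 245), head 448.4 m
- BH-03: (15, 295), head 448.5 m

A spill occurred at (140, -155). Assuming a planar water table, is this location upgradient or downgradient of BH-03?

downgradient

Taking BH-01 as reference: BH-02−BH-01 = (-220, 0, -2.4); BH-03−BH-01 = (-245, 50, -2.3).
Solve a·Δx + b·Δy = Δh: det = (-220)·50 − (-245)·0 = -11000.
∂h/∂x = [(-2.4)·50 − (-2.3)·0] / -11000 = +0.01091
∂h/∂y = [(-220)·(-2.3) − (-245)·(-2.4)] / -11000 = +0.007455
Head at (140, -155) = 450.8 + (+0.01091)·(-120) + (+0.007455)·(-400) = 446.51 m.
That is lower than the 448.5 m at BH-03, so the point is downgradient.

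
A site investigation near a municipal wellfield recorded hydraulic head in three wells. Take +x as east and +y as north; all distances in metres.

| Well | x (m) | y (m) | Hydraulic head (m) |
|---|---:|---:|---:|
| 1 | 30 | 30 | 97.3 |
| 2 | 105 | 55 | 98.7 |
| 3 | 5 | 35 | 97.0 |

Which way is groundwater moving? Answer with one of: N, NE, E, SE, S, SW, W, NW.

Taking 1 as reference: 2−1 = (75, 25, +1.4); 3−1 = (-25, 5, -0.3).
Solve a·Δx + b·Δy = Δh: det = 75·5 − (-25)·25 = 1000.
∂h/∂x = [(+1.4)·5 − (-0.3)·25] / 1000 = +0.01450
∂h/∂y = [75·(-0.3) − (-25)·(+1.4)] / 1000 = +0.01250
Flow = −∇h = (-0.01450 east, -0.01250 north), which points southwest.

SW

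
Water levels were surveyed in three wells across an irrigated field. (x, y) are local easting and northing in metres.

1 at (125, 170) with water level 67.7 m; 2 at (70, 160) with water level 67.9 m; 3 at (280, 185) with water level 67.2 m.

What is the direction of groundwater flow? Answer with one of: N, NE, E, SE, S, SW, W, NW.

Taking 1 as reference: 2−1 = (-55, -10, +0.2); 3−1 = (155, 15, -0.5).
Determinant of the coordinate differences = (-55)·15 − 155·(-10) = 725.
∂h/∂x = [(+0.2)·15 − (-0.5)·(-10)] / 725 = -0.002759
∂h/∂y = [(-55)·(-0.5) − 155·(+0.2)] / 725 = -0.004828
Flow = −∇h = (+0.002759 east, +0.004828 north), which points northeast.

NE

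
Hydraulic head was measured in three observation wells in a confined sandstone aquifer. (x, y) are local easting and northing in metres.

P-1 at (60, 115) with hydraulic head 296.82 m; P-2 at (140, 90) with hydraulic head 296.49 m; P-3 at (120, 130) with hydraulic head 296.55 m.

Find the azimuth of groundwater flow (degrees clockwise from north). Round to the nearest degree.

081°

Differences from P-1: to P-2 (Δx, Δy, Δh) = (80, -25, -0.33); to P-3 = (60, 15, -0.27).
Solve a·Δx + b·Δy = Δh: det = 80·15 − 60·(-25) = 2700.
∂h/∂x = [(-0.33)·15 − (-0.27)·(-25)] / 2700 = -0.004333
∂h/∂y = [80·(-0.27) − 60·(-0.33)] / 2700 = -0.0006667
Flow direction (−∇h) has components (+0.004333 E, +0.0006667 N).
Azimuth = atan2(E, N) = atan2(+0.004333, +0.0006667) = 81.3° ≈ 081°.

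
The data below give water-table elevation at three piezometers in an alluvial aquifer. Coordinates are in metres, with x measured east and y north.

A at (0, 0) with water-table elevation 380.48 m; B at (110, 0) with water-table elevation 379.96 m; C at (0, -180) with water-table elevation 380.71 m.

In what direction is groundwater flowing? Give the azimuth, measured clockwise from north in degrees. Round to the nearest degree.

075°

∂h/∂x = (379.96 − 380.48) / (110 − 0) = -0.004727
∂h/∂y = (380.71 − 380.48) / (-180 − 0) = -0.001278
Flow direction (−∇h) has components (+0.004727 E, +0.001278 N).
Azimuth = atan2(E, N) = atan2(+0.004727, +0.001278) = 74.9° ≈ 075°.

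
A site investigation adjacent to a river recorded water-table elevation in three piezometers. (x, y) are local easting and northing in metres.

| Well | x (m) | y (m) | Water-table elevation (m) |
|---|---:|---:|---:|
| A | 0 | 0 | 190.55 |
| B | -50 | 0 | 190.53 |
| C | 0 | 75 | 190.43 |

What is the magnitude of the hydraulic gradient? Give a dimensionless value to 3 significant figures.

0.00165

∂h/∂x = (190.53 − 190.55) / (-50 − 0) = +0.0004000
∂h/∂y = (190.43 − 190.55) / (75 − 0) = -0.001600
|∇h| = √(0.0004000² + -0.001600²) = 0.001649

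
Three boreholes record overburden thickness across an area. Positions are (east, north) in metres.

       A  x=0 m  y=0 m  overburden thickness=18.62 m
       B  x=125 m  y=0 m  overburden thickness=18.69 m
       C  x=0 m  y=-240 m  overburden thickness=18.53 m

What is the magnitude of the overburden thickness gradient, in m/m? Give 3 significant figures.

∂d/∂x = (18.69 − 18.62) / (125 − 0) = +0.0005600
∂d/∂y = (18.53 − 18.62) / (-240 − 0) = +0.0003750
|∇f| = √(0.0005600² + 0.0003750²) = 0.000674 m/m

0.000674 m/m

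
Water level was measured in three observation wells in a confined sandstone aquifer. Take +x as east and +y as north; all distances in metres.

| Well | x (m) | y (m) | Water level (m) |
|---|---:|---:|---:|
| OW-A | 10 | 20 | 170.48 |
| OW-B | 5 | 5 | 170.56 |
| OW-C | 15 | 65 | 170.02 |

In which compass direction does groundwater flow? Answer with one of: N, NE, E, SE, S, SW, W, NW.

Differences from OW-A: to OW-B (Δx, Δy, Δh) = (-5, -15, +0.08); to OW-C = (5, 45, -0.46).
Solve a·Δx + b·Δy = Δh: det = (-5)·45 − 5·(-15) = -150.
∂h/∂x = [(+0.08)·45 − (-0.46)·(-15)] / -150 = +0.02200
∂h/∂y = [(-5)·(-0.46) − 5·(+0.08)] / -150 = -0.01267
Flow = −∇h = (-0.02200 east, +0.01267 north), which points northwest.

NW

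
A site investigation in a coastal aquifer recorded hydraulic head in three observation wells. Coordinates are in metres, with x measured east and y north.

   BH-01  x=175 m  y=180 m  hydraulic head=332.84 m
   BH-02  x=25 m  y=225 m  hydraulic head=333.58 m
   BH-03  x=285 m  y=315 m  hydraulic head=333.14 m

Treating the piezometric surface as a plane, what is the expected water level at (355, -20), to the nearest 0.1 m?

Taking BH-01 as reference: BH-02−BH-01 = (-150, 45, +0.74); BH-03−BH-01 = (110, 135, +0.30).
Solve a·Δx + b·Δy = Δh: det = (-150)·135 − 110·45 = -25200.
∂h/∂x = [(+0.74)·135 − (+0.30)·45] / -25200 = -0.003429
∂h/∂y = [(-150)·(+0.30) − 110·(+0.74)] / -25200 = +0.005016
h(355, -20) = 332.84 + (-0.003429)·(180) + (+0.005016)·(-200) = 332.84 -0.617 -1.003 = 331.220 m.

331.2 m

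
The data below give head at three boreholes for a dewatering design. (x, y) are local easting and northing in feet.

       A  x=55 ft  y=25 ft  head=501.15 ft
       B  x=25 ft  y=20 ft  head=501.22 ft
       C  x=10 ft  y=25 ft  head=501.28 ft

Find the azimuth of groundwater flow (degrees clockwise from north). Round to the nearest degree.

139°

With h = a·x + b·y + c and A as origin, the differences give:
  (-30)·a + (-5)·b = +0.07
  (-45)·a + 0·b = +0.13
Eliminate b (×0 and ×(-5), subtract): -225·a = 0.650 → a = ∂h/∂x = -0.002889
Back-substitute: b = ∂h/∂y = +0.003333.
Flow direction (−∇h) has components (+0.002889 E, -0.003333 N).
Azimuth = atan2(E, N) = atan2(+0.002889, -0.003333) = 139.1° ≈ 139°.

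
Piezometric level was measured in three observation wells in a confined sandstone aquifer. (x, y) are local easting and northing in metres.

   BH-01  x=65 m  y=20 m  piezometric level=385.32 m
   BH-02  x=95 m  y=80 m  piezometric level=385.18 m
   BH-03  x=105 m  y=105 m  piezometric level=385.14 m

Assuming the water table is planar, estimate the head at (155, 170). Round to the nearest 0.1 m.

384.9 m

Taking BH-01 as reference: BH-02−BH-01 = (30, 60, -0.14); BH-03−BH-01 = (40, 85, -0.18).
Determinant of the coordinate differences = 30·85 − 40·60 = 150.
∂h/∂x = [(-0.14)·85 − (-0.18)·60] / 150 = -0.007333
∂h/∂y = [30·(-0.18) − 40·(-0.14)] / 150 = +0.001333
h(155, 170) = 385.32 + (-0.007333)·(90) + (+0.001333)·(150) = 385.32 -0.660 +0.200 = 384.860 m.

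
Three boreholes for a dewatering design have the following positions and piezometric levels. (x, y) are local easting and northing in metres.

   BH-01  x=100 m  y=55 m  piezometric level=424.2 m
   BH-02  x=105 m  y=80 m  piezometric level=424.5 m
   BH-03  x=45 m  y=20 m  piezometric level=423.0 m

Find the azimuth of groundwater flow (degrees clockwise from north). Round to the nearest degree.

242°

Taking BH-01 as reference: BH-02−BH-01 = (5, 25, +0.3); BH-03−BH-01 = (-55, -35, -1.2).
Solve a·Δx + b·Δy = Δh: det = 5·(-35) − (-55)·25 = 1200.
∂h/∂x = [(+0.3)·(-35) − (-1.2)·25] / 1200 = +0.01625
∂h/∂y = [5·(-1.2) − (-55)·(+0.3)] / 1200 = +0.008750
Flow direction (−∇h) has components (-0.01625 E, -0.008750 N).
Azimuth = atan2(E, N) = atan2(-0.01625, -0.008750) = 241.7° ≈ 242°.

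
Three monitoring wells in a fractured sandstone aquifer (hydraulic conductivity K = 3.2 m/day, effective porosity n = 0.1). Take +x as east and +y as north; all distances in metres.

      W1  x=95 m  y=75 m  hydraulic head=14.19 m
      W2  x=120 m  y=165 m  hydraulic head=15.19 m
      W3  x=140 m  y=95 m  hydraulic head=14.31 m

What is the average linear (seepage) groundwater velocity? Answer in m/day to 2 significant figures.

Differences from W1: to W2 (Δx, Δy, Δh) = (25, 90, +1.00); to W3 = (45, 20, +0.12).
Determinant of the coordinate differences = 25·20 − 45·90 = -3550.
∂h/∂x = [(+1.00)·20 − (+0.12)·90] / -3550 = -0.002592
∂h/∂y = [25·(+0.12) − 45·(+1.00)] / -3550 = +0.01183
|∇h| = √(-0.002592² + 0.01183²) = 0.01211
Seepage velocity v = K·i/n = 3.2 × 0.01211 / 0.1 = 0.3875 m/day.

0.39 m/day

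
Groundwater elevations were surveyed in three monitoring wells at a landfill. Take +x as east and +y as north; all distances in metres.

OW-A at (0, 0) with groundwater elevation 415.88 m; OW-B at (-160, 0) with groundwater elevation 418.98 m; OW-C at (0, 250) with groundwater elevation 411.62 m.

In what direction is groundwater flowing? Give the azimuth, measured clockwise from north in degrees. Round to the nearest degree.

∂h/∂x = (418.98 − 415.88) / (-160 − 0) = -0.01938
∂h/∂y = (411.62 − 415.88) / (250 − 0) = -0.01704
Flow direction (−∇h) has components (+0.01938 E, +0.01704 N).
Azimuth = atan2(E, N) = atan2(+0.01938, +0.01704) = 48.7° ≈ 049°.

049°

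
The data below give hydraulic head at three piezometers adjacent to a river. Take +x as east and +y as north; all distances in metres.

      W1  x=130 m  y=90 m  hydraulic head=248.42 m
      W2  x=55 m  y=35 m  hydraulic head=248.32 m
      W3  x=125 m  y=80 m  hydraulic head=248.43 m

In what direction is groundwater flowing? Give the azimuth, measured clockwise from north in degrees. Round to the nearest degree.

309°

With h = a·x + b·y + c and W1 as origin, the differences give:
  (-75)·a + (-55)·b = -0.10
  (-5)·a + (-10)·b = +0.01
Eliminate b (×(-10) and ×(-55), subtract): 475·a = 1.550 → a = ∂h/∂x = +0.003263
Back-substitute: b = ∂h/∂y = -0.002632.
Flow direction (−∇h) has components (-0.003263 E, +0.002632 N).
Azimuth = atan2(E, N) = atan2(-0.003263, +0.002632) = 308.9° ≈ 309°.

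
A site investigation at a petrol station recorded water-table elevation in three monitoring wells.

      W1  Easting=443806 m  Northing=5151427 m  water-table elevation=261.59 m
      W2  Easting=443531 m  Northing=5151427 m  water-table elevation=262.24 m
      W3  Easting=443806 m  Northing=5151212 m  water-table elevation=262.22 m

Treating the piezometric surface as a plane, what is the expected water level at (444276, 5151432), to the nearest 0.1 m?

260.5 m

∂h/∂x = (262.24 − 261.59) / (443531 − 443806) = -0.002364
∂h/∂y = (262.22 − 261.59) / (5151212 − 5151427) = -0.002930
h(444276, 5151432) = 261.59 + (-0.002364)·(470) + (-0.002930)·(5) = 261.59 -1.111 -0.015 = 260.464 m.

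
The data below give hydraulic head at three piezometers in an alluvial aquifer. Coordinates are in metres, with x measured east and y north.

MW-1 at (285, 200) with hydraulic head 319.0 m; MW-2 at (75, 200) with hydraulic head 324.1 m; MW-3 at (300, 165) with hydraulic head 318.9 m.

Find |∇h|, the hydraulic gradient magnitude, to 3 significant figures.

Three-point gradient (reference MW-1): Δ to MW-2 = (-210, 0, +5.1), Δ to MW-3 = (15, -35, -0.1).
∂h/∂x = -0.02429, ∂h/∂y = -0.007551 (det = 7350).
|∇h| = √(-0.02429² + -0.007551²) = 0.02544

0.0254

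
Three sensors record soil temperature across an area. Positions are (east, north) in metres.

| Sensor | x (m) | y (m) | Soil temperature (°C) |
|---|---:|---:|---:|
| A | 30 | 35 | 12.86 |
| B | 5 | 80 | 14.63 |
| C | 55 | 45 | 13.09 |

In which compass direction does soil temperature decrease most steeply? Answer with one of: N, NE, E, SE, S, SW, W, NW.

With T = a·x + b·y + c and A as origin, the differences give:
  (-25)·a + 45·b = +1.77
  25·a + 10·b = +0.23
Eliminate b (×10 and ×45, subtract): -1375·a = 7.350 → a = ∂T/∂x = -0.005345
Back-substitute: b = ∂T/∂y = +0.03636.
Steepest decrease is along −∇f = (+0.005345 E, -0.03636 N) → south.

S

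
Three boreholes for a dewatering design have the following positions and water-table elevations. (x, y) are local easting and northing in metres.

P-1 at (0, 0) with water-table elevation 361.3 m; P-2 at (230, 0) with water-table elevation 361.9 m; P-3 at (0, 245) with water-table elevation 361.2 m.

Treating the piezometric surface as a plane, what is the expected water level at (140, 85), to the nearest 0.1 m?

361.6 m

∂h/∂x = (361.9 − 361.3) / (230 − 0) = +0.002609
∂h/∂y = (361.2 − 361.3) / (245 − 0) = -0.0004082
h(140, 85) = 361.3 + (+0.002609)·(140) + (-0.0004082)·(85) = 361.3 +0.365 -0.035 = 361.631 m.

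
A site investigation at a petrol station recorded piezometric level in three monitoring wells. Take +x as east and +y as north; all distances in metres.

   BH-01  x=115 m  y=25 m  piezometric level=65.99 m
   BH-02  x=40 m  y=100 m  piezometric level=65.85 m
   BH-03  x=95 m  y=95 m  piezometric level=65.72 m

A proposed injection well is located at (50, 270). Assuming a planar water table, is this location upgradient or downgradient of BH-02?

Differences from BH-01: to BH-02 (Δx, Δy, Δh) = (-75, 75, -0.14); to BH-03 = (-20, 70, -0.27).
Solve a·Δx + b·Δy = Δh: det = (-75)·70 − (-20)·75 = -3750.
∂h/∂x = [(-0.14)·70 − (-0.27)·75] / -3750 = -0.002787
∂h/∂y = [(-75)·(-0.27) − (-20)·(-0.14)] / -3750 = -0.004653
Head at (50, 270) = 65.99 + (-0.002787)·(-65) + (-0.004653)·(245) = 65.03 m.
That is lower than the 65.85 m at BH-02, so the point is downgradient.

downgradient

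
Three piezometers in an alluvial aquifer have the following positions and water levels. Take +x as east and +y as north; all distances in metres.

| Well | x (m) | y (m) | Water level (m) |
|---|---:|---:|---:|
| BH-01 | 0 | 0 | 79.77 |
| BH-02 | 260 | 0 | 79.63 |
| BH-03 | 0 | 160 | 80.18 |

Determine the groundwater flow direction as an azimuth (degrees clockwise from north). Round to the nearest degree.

168°

∂h/∂x = (79.63 − 79.77) / (260 − 0) = -0.0005385
∂h/∂y = (80.18 − 79.77) / (160 − 0) = +0.002563
Flow direction (−∇h) has components (+0.0005385 E, -0.002563 N).
Azimuth = atan2(E, N) = atan2(+0.0005385, -0.002563) = 168.1° ≈ 168°.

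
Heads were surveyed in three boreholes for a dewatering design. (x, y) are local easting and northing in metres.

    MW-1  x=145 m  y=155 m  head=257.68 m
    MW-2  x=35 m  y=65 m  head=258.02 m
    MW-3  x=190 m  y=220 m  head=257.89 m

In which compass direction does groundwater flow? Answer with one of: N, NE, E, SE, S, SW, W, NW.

With h = a·x + b·y + c and MW-1 as origin, the differences give:
  (-110)·a + (-90)·b = +0.34
  45·a + 65·b = +0.21
Eliminate b (×65 and ×(-90), subtract): -3100·a = 41.000 → a = ∂h/∂x = -0.01323
Back-substitute: b = ∂h/∂y = +0.01239.
Flow = −∇h = (+0.01323 east, -0.01239 north), which points southeast.

SE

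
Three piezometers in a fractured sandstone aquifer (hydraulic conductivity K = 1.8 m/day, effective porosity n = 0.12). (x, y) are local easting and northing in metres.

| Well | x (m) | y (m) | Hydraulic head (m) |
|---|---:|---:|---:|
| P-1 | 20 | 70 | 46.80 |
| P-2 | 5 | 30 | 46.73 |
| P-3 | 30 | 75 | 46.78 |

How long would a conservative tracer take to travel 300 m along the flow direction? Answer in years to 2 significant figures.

With h = a·x + b·y + c and P-1 as origin, the differences give:
  (-15)·a + (-40)·b = -0.07
  10·a + 5·b = -0.02
Eliminate b (×5 and ×(-40), subtract): 325·a = -1.150 → a = ∂h/∂x = -0.003538
Back-substitute: b = ∂h/∂y = +0.003077.
|∇h| = √(-0.003538² + 0.003077²) = 0.004689
Seepage velocity v = K·i/n = 1.8 × 0.004689 / 0.12 = 0.07034 m/day.
t = 300 / 0.07034 = 4265 days = 11.7 years.

12 years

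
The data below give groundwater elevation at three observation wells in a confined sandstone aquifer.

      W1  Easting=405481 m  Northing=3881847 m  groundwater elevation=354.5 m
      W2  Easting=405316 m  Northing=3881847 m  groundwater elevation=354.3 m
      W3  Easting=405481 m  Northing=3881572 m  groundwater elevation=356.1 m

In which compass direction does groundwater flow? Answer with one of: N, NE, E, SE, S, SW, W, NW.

N

∂h/∂x = (354.3 − 354.5) / (405316 − 405481) = +0.001212
∂h/∂y = (356.1 − 354.5) / (3881572 − 3881847) = -0.005818
Flow = −∇h = (-0.001212 east, +0.005818 north), which points north.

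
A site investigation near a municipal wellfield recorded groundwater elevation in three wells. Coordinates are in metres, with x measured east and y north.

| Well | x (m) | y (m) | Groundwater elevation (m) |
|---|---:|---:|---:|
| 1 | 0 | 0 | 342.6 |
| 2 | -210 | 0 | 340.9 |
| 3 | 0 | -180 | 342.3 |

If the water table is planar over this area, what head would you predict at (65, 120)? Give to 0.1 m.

∂h/∂x = (340.9 − 342.6) / (-210 − 0) = +0.008095
∂h/∂y = (342.3 − 342.6) / (-180 − 0) = +0.001667
h(65, 120) = 342.6 + (+0.008095)·(65) + (+0.001667)·(120) = 342.6 +0.526 +0.200 = 343.326 m.

343.3 m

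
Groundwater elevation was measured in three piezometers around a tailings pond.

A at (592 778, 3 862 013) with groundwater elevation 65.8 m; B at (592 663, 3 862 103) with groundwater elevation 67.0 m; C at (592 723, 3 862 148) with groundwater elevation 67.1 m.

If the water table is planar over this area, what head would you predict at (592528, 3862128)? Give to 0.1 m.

Differences from A: to B (Δx, Δy, Δh) = (-115, 90, +1.2); to C = (-55, 135, +1.3).
Solve a·Δx + b·Δy = Δh: det = (-115)·135 − (-55)·90 = -10575.
∂h/∂x = [(+1.2)·135 − (+1.3)·90] / -10575 = -0.004255
∂h/∂y = [(-115)·(+1.3) − (-55)·(+1.2)] / -10575 = +0.007896
h(592528, 3862128) = 65.8 + (-0.004255)·(-250) + (+0.007896)·(115) = 65.8 +1.064 +0.908 = 67.772 m.

67.8 m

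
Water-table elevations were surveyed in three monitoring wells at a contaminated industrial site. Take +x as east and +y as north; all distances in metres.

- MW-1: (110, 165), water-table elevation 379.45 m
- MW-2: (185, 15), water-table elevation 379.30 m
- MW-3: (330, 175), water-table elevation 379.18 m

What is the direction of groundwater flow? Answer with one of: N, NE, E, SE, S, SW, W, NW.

With h = a·x + b·y + c and MW-1 as origin, the differences give:
  75·a + (-150)·b = -0.15
  220·a + 10·b = -0.27
Eliminate b (×10 and ×(-150), subtract): 33750·a = -42.000 → a = ∂h/∂x = -0.001244
Back-substitute: b = ∂h/∂y = +0.0003778.
Flow = −∇h = (+0.001244 east, -0.0003778 north), which points east.

E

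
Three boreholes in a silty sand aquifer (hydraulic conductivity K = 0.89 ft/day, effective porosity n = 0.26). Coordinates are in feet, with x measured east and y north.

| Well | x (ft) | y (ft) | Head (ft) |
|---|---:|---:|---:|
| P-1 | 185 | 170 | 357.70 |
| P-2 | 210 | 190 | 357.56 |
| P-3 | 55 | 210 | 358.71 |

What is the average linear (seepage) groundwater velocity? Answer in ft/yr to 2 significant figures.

Three-point gradient (reference P-1): Δ to P-2 = (25, 20, -0.14), Δ to P-3 = (-130, 40, +1.01).
∂h/∂x = -0.007167, ∂h/∂y = +0.001958 (det = 3600).
|∇h| = √(-0.007167² + 0.001958²) = 0.00743
Seepage velocity v = K·i/n = 0.89 × 0.00743 / 0.26 = 0.02543 ft/day = 9.288 ft/yr.

9.3 ft/yr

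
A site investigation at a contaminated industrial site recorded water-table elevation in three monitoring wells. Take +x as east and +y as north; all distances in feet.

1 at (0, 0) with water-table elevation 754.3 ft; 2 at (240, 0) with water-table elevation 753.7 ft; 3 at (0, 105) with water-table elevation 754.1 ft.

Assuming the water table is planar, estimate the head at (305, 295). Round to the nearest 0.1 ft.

753.0 ft

∂h/∂x = (753.7 − 754.3) / (240 − 0) = -0.002500
∂h/∂y = (754.1 − 754.3) / (105 − 0) = -0.001905
h(305, 295) = 754.3 + (-0.002500)·(305) + (-0.001905)·(295) = 754.3 -0.762 -0.562 = 752.976 ft.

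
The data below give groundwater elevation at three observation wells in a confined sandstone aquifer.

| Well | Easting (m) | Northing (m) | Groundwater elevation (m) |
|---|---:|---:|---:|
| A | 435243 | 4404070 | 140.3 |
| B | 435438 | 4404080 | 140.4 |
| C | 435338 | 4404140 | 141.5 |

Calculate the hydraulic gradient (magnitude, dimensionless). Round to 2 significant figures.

0.018

Three-point gradient (reference A): Δ to B = (195, 10, +0.1), Δ to C = (95, 70, +1.2).
∂h/∂x = -0.0003937, ∂h/∂y = +0.01768 (det = 12700).
|∇h| = √(-0.0003937² + 0.01768²) = 0.01768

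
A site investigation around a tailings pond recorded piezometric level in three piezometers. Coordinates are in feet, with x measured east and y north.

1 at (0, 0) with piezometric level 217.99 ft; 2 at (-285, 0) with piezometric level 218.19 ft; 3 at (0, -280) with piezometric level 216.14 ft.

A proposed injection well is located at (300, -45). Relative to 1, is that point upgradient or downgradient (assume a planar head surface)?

∂h/∂x = (218.19 − 217.99) / (-285 − 0) = -0.0007018
∂h/∂y = (216.14 − 217.99) / (-280 − 0) = +0.006607
Head at (300, -45) = 217.99 + (-0.0007018)·(300) + (+0.006607)·(-45) = 217.48 ft.
That is lower than the 217.99 ft at 1, so the point is downgradient.

downgradient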